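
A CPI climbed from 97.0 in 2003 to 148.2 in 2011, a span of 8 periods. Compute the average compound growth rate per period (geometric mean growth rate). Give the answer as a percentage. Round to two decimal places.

Growth factor = (148.2/97.0)^(1/8) = (1.527835)^(1/8) = 1.054410
Growth rate = 1.054410 − 1 = 0.054410 = 5.4410%

5.44%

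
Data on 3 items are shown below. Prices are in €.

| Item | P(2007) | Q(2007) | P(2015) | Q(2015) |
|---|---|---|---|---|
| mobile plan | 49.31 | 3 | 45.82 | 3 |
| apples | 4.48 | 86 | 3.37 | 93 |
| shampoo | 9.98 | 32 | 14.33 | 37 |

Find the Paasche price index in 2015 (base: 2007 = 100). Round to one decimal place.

Paasche price index uses current-period quantities as weights.
ΣP(2015)·Q(2015) = 45.82×3 + 3.37×93 + 14.33×37 = 137.46 + 313.41 + 530.21 = 981.08
ΣP(2007)·Q(2015) = 49.31×3 + 4.48×93 + 9.98×37 = 147.93 + 416.64 + 369.26 = 933.83
Index = 981.08 / 933.83 × 100 = 105.0598

105.1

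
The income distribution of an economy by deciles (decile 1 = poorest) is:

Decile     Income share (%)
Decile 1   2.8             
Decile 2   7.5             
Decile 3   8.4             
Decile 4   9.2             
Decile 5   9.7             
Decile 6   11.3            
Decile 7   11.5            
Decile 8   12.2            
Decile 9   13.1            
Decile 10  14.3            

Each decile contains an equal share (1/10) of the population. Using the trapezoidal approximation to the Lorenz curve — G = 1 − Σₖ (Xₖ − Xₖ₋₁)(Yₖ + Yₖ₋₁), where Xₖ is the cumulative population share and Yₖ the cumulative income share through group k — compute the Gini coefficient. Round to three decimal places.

Cumulative income shares Yₖ: 0.0280, 0.1030, 0.1870, 0.2790, 0.3760, 0.4890, 0.6040, 0.7260, 0.8570, 1.0000
Σ (Xₖ−Xₖ₋₁)(Yₖ+Yₖ₋₁) = (1/10)(0.0280+0.0000) + (1/10)(0.1030+0.0280) + (1/10)(0.1870+0.1030) + (1/10)(0.2790+0.1870) + (1/10)(0.3760+0.2790) + (1/10)(0.4890+0.3760) + (1/10)(0.6040+0.4890) + (1/10)(0.7260+0.6040) + (1/10)(0.8570+0.7260) + (1/10)(1.0000+0.8570)
  = 0.0028 + 0.0131 + 0.0290 + 0.0466 + 0.0655 + 0.0865 + 0.1093 + 0.1330 + 0.1583 + 0.1857 = 0.8298
G = 1 − 0.8298 = 0.1702

0.170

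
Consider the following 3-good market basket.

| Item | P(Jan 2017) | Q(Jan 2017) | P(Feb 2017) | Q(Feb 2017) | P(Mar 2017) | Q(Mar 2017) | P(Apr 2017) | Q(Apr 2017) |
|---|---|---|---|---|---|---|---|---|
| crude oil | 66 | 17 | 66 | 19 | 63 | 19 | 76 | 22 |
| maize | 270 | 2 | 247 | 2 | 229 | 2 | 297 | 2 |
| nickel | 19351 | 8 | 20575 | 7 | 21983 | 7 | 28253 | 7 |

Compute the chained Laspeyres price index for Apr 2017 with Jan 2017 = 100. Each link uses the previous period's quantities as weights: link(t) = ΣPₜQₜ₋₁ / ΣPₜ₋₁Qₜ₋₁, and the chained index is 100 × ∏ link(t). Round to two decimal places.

Link Jan 2017→Feb 2017:
ΣP(Feb 2017)Q(Jan 2017) = 66×17 + 247×2 + 20575×8 = 1122 + 494 + 164600 = 166216
ΣP(Jan 2017)Q(Jan 2017) = 66×17 + 270×2 + 19351×8 = 1122 + 540 + 154808 = 156470
link = 166216/156470 = 1.062287
Link Feb 2017→Mar 2017:
ΣP(Mar 2017)Q(Feb 2017) = 63×19 + 229×2 + 21983×7 = 1197 + 458 + 153881 = 155536
ΣP(Feb 2017)Q(Feb 2017) = 66×19 + 247×2 + 20575×7 = 1254 + 494 + 144025 = 145773
link = 155536/145773 = 1.066974
Link Mar 2017→Apr 2017:
ΣP(Apr 2017)Q(Mar 2017) = 76×19 + 297×2 + 28253×7 = 1444 + 594 + 197771 = 199809
ΣP(Mar 2017)Q(Mar 2017) = 63×19 + 229×2 + 21983×7 = 1197 + 458 + 153881 = 155536
link = 199809/155536 = 1.284648
Chained index = 100 × 1.062287 × 1.066974 × 1.284648 = 145.6061

145.61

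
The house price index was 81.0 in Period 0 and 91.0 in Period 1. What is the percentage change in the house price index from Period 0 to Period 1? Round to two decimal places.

Change = (91.0 − 81.0) / 81.0 × 100
       = 10.0 / 81.0 × 100 = 12.3457%

12.35%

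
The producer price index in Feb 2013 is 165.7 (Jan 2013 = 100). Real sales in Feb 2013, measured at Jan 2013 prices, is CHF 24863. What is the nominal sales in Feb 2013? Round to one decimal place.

Nominal = Real × (Index/100) = 24863 × (165.7/100)
        = 24863 × 1.657 = 41197.9910

41198.0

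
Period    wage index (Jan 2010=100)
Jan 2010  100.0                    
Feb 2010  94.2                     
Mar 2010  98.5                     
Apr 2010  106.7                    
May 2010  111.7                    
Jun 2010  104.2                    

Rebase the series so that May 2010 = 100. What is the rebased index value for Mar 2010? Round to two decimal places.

Rebased(Mar 2010) = 98.5 / 111.7 × 100 = 88.1826

88.18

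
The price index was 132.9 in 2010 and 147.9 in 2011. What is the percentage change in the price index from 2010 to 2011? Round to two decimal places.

11.29%

Change = (147.9 − 132.9) / 132.9 × 100
       = 15.0 / 132.9 × 100 = 11.2867%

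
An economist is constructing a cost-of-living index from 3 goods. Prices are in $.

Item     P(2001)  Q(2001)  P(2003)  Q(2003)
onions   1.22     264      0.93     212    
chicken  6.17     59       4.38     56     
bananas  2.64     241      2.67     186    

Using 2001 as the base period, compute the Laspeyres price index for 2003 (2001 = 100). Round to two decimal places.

86.77

Laspeyres price index uses base-period quantities as weights.
ΣP(2003)·Q(2001) = 0.93×264 + 4.38×59 + 2.67×241 = 245.52 + 258.42 + 643.47 = 1147.41
ΣP(2001)·Q(2001) = 1.22×264 + 6.17×59 + 2.64×241 = 322.08 + 364.03 + 636.24 = 1322.35
Index = 1147.41 / 1322.35 × 100 = 86.7705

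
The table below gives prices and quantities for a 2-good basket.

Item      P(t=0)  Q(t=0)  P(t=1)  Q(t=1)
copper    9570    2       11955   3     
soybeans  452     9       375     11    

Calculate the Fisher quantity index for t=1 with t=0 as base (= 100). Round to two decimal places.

145.85

Laspeyres component (base-period weights):
ΣP(t=0)Q(t=1) = 9570×3 + 452×11 = 28710 + 4972 = 33682
ΣP(t=0)Q(t=0) = 9570×2 + 452×9 = 19140 + 4068 = 23208
L = 33682 / 23208 × 100 = 145.1310
Paasche component (current-period weights):
ΣP(t=1)Q(t=1) = 11955×3 + 375×11 = 35865 + 4125 = 39990
ΣP(t=1)Q(t=0) = 11955×2 + 375×9 = 23910 + 3375 = 27285
P = 39990 / 27285 × 100 = 146.5640
Fisher = √(L × P) = √(145.1310 × 146.5640) = 145.8458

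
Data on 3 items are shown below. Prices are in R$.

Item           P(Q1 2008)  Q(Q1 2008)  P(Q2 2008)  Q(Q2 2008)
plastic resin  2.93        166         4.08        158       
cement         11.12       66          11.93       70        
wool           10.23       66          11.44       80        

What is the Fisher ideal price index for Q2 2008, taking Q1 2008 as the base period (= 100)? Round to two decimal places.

Laspeyres component (base-period weights):
ΣP(Q2 2008)Q(Q1 2008) = 4.08×166 + 11.93×66 + 11.44×66 = 677.28 + 787.38 + 755.04 = 2219.7
ΣP(Q1 2008)Q(Q1 2008) = 2.93×166 + 11.12×66 + 10.23×66 = 486.38 + 733.92 + 675.18 = 1895.48
L = 2219.7 / 1895.48 × 100 = 117.1049
Paasche component (current-period weights):
ΣP(Q2 2008)Q(Q2 2008) = 4.08×158 + 11.93×70 + 11.44×80 = 644.64 + 835.1 + 915.2 = 2394.94
ΣP(Q1 2008)Q(Q2 2008) = 2.93×158 + 11.12×70 + 10.23×80 = 462.94 + 778.4 + 818.4 = 2059.74
P = 2394.94 / 2059.74 × 100 = 116.2739
Fisher = √(L × P) = √(117.1049 × 116.2739) = 116.6887

116.69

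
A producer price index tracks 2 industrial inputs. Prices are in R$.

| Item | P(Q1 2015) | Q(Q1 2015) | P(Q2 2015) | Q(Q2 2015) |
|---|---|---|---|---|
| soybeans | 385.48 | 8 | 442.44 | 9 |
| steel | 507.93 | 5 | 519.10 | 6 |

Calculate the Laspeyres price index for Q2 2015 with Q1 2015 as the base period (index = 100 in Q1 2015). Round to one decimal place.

Laspeyres price index uses base-period quantities as weights.
ΣP(Q2 2015)·Q(Q1 2015) = 442.44×8 + 519.10×5 = 3539.52 + 2595.5 = 6135.02
ΣP(Q1 2015)·Q(Q1 2015) = 385.48×8 + 507.93×5 = 3083.84 + 2539.65 = 5623.49
Index = 6135.02 / 5623.49 × 100 = 109.0963

109.1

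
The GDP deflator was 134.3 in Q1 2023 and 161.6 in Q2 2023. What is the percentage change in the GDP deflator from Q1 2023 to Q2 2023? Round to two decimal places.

Change = (161.6 − 134.3) / 134.3 × 100
       = 27.3 / 134.3 × 100 = 20.3276%

20.33%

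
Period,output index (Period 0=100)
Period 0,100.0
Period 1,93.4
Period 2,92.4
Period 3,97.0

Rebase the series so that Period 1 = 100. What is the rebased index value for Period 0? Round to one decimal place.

107.1

Rebased(Period 0) = 100.0 / 93.4 × 100 = 107.0664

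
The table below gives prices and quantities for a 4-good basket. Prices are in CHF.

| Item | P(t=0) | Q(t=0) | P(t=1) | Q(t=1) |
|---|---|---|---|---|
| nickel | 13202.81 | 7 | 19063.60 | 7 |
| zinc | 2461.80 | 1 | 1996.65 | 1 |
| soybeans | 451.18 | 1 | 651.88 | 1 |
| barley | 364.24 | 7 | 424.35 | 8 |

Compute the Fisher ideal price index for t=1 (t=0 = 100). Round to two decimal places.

142.03

Laspeyres component (base-period weights):
ΣP(t=1)Q(t=0) = 19063.60×7 + 1996.65×1 + 651.88×1 + 424.35×7 = 133445.2 + 1996.65 + 651.88 + 2970.45 = 139064.18
ΣP(t=0)Q(t=0) = 13202.81×7 + 2461.80×1 + 451.18×1 + 364.24×7 = 92419.67 + 2461.8 + 451.18 + 2549.68 = 97882.33
L = 139064.18 / 97882.33 × 100 = 142.0728
Paasche component (current-period weights):
ΣP(t=1)Q(t=1) = 19063.60×7 + 1996.65×1 + 651.88×1 + 424.35×8 = 133445.2 + 1996.65 + 651.88 + 3394.8 = 139488.53
ΣP(t=0)Q(t=1) = 13202.81×7 + 2461.80×1 + 451.18×1 + 364.24×8 = 92419.67 + 2461.8 + 451.18 + 2913.92 = 98246.57
P = 139488.53 / 98246.57 × 100 = 141.9780
Fisher = √(L × P) = √(142.0728 × 141.9780) = 142.0254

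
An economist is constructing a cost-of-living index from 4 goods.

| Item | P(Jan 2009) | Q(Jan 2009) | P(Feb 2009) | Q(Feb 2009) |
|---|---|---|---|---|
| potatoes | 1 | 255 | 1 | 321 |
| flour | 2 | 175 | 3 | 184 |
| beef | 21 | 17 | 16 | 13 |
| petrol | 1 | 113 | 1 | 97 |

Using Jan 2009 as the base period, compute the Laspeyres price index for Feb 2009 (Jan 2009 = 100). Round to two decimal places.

Laspeyres price index uses base-period quantities as weights.
ΣP(Feb 2009)·Q(Jan 2009) = 1×255 + 3×175 + 16×17 + 1×113 = 255 + 525 + 272 + 113 = 1165
ΣP(Jan 2009)·Q(Jan 2009) = 1×255 + 2×175 + 21×17 + 1×113 = 255 + 350 + 357 + 113 = 1075
Index = 1165 / 1075 × 100 = 108.3721

108.37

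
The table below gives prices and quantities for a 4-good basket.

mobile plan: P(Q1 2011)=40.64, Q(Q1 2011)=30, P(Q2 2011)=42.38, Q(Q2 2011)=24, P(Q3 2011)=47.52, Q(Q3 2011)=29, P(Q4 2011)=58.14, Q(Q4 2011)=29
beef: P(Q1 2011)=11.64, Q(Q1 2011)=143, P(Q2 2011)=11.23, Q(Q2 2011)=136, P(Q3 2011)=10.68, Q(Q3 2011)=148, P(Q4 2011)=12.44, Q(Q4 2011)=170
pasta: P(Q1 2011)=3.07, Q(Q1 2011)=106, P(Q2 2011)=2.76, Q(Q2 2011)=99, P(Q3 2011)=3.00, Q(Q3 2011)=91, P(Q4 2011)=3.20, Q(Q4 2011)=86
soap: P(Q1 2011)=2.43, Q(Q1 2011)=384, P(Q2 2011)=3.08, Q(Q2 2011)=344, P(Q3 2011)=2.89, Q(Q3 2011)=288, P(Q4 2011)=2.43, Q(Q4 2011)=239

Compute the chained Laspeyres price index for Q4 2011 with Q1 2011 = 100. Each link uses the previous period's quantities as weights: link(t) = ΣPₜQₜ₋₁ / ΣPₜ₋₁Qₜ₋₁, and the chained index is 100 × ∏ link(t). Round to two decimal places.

Link Q1 2011→Q2 2011:
ΣP(Q2 2011)Q(Q1 2011) = 42.38×30 + 11.23×143 + 2.76×106 + 3.08×384 = 1271.4 + 1605.89 + 292.56 + 1182.72 = 4352.57
ΣP(Q1 2011)Q(Q1 2011) = 40.64×30 + 11.64×143 + 3.07×106 + 2.43×384 = 1219.2 + 1664.52 + 325.42 + 933.12 = 4142.26
link = 4352.57/4142.26 = 1.050772
Link Q2 2011→Q3 2011:
ΣP(Q3 2011)Q(Q2 2011) = 47.52×24 + 10.68×136 + 3.00×99 + 2.89×344 = 1140.48 + 1452.48 + 297 + 994.16 = 3884.12
ΣP(Q2 2011)Q(Q2 2011) = 42.38×24 + 11.23×136 + 2.76×99 + 3.08×344 = 1017.12 + 1527.28 + 273.24 + 1059.52 = 3877.16
link = 3884.12/3877.16 = 1.001795
Link Q3 2011→Q4 2011:
ΣP(Q4 2011)Q(Q3 2011) = 58.14×29 + 12.44×148 + 3.20×91 + 2.43×288 = 1686.06 + 1841.12 + 291.2 + 699.84 = 4518.22
ΣP(Q3 2011)Q(Q3 2011) = 47.52×29 + 10.68×148 + 3.00×91 + 2.89×288 = 1378.08 + 1580.64 + 273 + 832.32 = 4064.04
link = 4518.22/4064.04 = 1.111756
Chained index = 100 × 1.050772 × 1.001795 × 1.111756 = 117.0299

117.03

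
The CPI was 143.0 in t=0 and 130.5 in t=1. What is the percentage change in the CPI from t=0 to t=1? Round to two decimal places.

Change = (130.5 − 143.0) / 143.0 × 100
       = -12.5 / 143.0 × 100 = -8.7413%

-8.74%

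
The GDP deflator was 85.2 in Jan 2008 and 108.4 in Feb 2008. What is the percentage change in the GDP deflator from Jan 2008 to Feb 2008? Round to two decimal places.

Change = (108.4 − 85.2) / 85.2 × 100
       = 23.2 / 85.2 × 100 = 27.2300%

27.23%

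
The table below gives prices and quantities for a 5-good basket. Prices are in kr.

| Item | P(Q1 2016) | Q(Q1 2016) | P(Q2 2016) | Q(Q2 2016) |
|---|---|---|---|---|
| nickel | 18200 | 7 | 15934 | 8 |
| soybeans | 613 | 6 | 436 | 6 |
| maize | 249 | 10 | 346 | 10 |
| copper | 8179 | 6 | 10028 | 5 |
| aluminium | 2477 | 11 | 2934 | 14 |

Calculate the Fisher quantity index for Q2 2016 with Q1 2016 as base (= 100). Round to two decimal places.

107.66

Laspeyres component (base-period weights):
ΣP(Q1 2016)Q(Q2 2016) = 18200×8 + 613×6 + 249×10 + 8179×5 + 2477×14 = 145600 + 3678 + 2490 + 40895 + 34678 = 227341
ΣP(Q1 2016)Q(Q1 2016) = 18200×7 + 613×6 + 249×10 + 8179×6 + 2477×11 = 127400 + 3678 + 2490 + 49074 + 27247 = 209889
L = 227341 / 209889 × 100 = 108.3149
Paasche component (current-period weights):
ΣP(Q2 2016)Q(Q2 2016) = 15934×8 + 436×6 + 346×10 + 10028×5 + 2934×14 = 127472 + 2616 + 3460 + 50140 + 41076 = 224764
ΣP(Q2 2016)Q(Q1 2016) = 15934×7 + 436×6 + 346×10 + 10028×6 + 2934×11 = 111538 + 2616 + 3460 + 60168 + 32274 = 210056
P = 224764 / 210056 × 100 = 107.0019
Fisher = √(L × P) = √(108.3149 × 107.0019) = 107.6564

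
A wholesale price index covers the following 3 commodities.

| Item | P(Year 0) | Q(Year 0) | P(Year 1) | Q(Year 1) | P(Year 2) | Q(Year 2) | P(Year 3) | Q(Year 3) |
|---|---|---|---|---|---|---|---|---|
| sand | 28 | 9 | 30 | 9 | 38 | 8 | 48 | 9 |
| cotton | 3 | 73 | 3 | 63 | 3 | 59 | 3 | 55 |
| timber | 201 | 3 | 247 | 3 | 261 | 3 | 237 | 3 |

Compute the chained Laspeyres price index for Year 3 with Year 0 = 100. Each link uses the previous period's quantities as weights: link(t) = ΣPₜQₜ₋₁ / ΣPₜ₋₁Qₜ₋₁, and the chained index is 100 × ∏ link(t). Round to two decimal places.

Link Year 0→Year 1:
ΣP(Year 1)Q(Year 0) = 30×9 + 3×73 + 247×3 = 270 + 219 + 741 = 1230
ΣP(Year 0)Q(Year 0) = 28×9 + 3×73 + 201×3 = 252 + 219 + 603 = 1074
link = 1230/1074 = 1.145251
Link Year 1→Year 2:
ΣP(Year 2)Q(Year 1) = 38×9 + 3×63 + 261×3 = 342 + 189 + 783 = 1314
ΣP(Year 1)Q(Year 1) = 30×9 + 3×63 + 247×3 = 270 + 189 + 741 = 1200
link = 1314/1200 = 1.095000
Link Year 2→Year 3:
ΣP(Year 3)Q(Year 2) = 48×8 + 3×59 + 237×3 = 384 + 177 + 711 = 1272
ΣP(Year 2)Q(Year 2) = 38×8 + 3×59 + 261×3 = 304 + 177 + 783 = 1264
link = 1272/1264 = 1.006329
Chained index = 100 × 1.145251 × 1.095000 × 1.006329 = 126.1987

126.20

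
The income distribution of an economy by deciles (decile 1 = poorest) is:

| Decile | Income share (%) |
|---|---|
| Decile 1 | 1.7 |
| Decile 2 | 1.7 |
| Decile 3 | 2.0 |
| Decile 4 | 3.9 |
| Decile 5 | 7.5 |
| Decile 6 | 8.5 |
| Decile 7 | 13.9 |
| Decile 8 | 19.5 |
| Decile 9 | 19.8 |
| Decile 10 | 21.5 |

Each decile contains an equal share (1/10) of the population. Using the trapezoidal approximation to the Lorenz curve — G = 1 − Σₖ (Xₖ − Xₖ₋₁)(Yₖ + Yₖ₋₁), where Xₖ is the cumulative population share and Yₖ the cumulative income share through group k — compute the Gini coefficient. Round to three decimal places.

Cumulative income shares Yₖ: 0.0170, 0.0340, 0.0540, 0.0930, 0.1680, 0.2530, 0.3920, 0.5870, 0.7850, 1.0000
Σ (Xₖ−Xₖ₋₁)(Yₖ+Yₖ₋₁) = (1/10)(0.0170+0.0000) + (1/10)(0.0340+0.0170) + (1/10)(0.0540+0.0340) + (1/10)(0.0930+0.0540) + (1/10)(0.1680+0.0930) + (1/10)(0.2530+0.1680) + (1/10)(0.3920+0.2530) + (1/10)(0.5870+0.3920) + (1/10)(0.7850+0.5870) + (1/10)(1.0000+0.7850)
  = 0.0017 + 0.0051 + 0.0088 + 0.0147 + 0.0261 + 0.0421 + 0.0645 + 0.0979 + 0.1372 + 0.1785 = 0.5766
G = 1 − 0.5766 = 0.4234

0.423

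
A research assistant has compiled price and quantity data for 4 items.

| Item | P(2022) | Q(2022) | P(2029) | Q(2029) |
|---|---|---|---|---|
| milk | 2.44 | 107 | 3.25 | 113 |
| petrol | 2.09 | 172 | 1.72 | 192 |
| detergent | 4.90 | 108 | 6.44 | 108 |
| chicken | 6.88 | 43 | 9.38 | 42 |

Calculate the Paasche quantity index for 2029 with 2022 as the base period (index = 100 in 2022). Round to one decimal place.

102.6

Paasche quantity index uses current-period prices as weights.
ΣP(2029)·Q(2029) = 3.25×113 + 1.72×192 + 6.44×108 + 9.38×42 = 367.25 + 330.24 + 695.52 + 393.96 = 1786.97
ΣP(2029)·Q(2022) = 3.25×107 + 1.72×172 + 6.44×108 + 9.38×43 = 347.75 + 295.84 + 695.52 + 403.34 = 1742.45
Index = 1786.97 / 1742.45 × 100 = 102.5550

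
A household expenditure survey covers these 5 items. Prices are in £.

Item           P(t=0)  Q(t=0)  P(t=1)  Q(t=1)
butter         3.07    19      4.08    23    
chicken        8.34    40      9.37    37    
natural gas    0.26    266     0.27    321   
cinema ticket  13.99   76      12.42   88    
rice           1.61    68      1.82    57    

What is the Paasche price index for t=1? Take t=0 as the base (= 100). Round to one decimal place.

96.5

Paasche price index uses current-period quantities as weights.
ΣP(t=1)·Q(t=1) = 4.08×23 + 9.37×37 + 0.27×321 + 12.42×88 + 1.82×57 = 93.84 + 346.69 + 86.67 + 1092.96 + 103.74 = 1723.9
ΣP(t=0)·Q(t=1) = 3.07×23 + 8.34×37 + 0.26×321 + 13.99×88 + 1.61×57 = 70.61 + 308.58 + 83.46 + 1231.12 + 91.77 = 1785.54
Index = 1723.9 / 1785.54 × 100 = 96.5478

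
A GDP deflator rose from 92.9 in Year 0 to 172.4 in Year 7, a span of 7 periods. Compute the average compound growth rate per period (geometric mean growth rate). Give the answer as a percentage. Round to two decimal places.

9.23%

Growth factor = (172.4/92.9)^(1/7) = (1.855759)^(1/7) = 1.092346
Growth rate = 1.092346 − 1 = 0.092346 = 9.2346%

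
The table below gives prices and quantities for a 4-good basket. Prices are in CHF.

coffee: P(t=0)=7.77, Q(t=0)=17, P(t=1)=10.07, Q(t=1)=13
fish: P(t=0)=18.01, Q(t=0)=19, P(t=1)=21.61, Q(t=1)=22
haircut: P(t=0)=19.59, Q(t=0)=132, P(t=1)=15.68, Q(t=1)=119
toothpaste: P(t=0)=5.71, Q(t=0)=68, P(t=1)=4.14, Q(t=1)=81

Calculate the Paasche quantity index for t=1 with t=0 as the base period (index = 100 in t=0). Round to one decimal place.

95.7

Paasche quantity index uses current-period prices as weights.
ΣP(t=1)·Q(t=1) = 10.07×13 + 21.61×22 + 15.68×119 + 4.14×81 = 130.91 + 475.42 + 1865.92 + 335.34 = 2807.59
ΣP(t=1)·Q(t=0) = 10.07×17 + 21.61×19 + 15.68×132 + 4.14×68 = 171.19 + 410.59 + 2069.76 + 281.52 = 2933.06
Index = 2807.59 / 2933.06 × 100 = 95.7222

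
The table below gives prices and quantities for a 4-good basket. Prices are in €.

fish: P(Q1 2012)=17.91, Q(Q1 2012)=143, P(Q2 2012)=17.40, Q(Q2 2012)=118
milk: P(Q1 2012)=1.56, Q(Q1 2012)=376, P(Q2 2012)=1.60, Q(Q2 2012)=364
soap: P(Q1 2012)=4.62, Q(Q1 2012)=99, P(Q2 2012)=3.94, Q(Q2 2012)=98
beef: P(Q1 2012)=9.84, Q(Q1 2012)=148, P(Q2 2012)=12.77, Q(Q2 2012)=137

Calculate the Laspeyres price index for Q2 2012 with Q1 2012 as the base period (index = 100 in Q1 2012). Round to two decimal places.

106.09

Laspeyres price index uses base-period quantities as weights.
ΣP(Q2 2012)·Q(Q1 2012) = 17.40×143 + 1.60×376 + 3.94×99 + 12.77×148 = 2488.2 + 601.6 + 390.06 + 1889.96 = 5369.82
ΣP(Q1 2012)·Q(Q1 2012) = 17.91×143 + 1.56×376 + 4.62×99 + 9.84×148 = 2561.13 + 586.56 + 457.38 + 1456.32 = 5061.39
Index = 5369.82 / 5061.39 × 100 = 106.0938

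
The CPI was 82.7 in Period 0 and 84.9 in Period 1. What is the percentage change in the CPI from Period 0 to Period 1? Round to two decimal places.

2.66%

Change = (84.9 − 82.7) / 82.7 × 100
       = 2.2 / 82.7 × 100 = 2.6602%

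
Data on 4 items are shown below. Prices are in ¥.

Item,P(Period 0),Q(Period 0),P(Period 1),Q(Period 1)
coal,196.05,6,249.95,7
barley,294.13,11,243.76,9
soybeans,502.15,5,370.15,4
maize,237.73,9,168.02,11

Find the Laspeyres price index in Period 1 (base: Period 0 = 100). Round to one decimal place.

83.2

Laspeyres price index uses base-period quantities as weights.
ΣP(Period 1)·Q(Period 0) = 249.95×6 + 243.76×11 + 370.15×5 + 168.02×9 = 1499.7 + 2681.36 + 1850.75 + 1512.18 = 7543.99
ΣP(Period 0)·Q(Period 0) = 196.05×6 + 294.13×11 + 502.15×5 + 237.73×9 = 1176.3 + 3235.43 + 2510.75 + 2139.57 = 9062.05
Index = 7543.99 / 9062.05 × 100 = 83.2482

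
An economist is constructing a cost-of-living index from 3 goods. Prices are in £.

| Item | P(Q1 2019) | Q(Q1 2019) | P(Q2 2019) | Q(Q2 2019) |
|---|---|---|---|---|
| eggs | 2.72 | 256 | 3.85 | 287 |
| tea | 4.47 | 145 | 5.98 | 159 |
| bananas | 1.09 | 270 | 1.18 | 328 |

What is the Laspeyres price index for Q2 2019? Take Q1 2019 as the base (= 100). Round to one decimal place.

132.5

Laspeyres price index uses base-period quantities as weights.
ΣP(Q2 2019)·Q(Q1 2019) = 3.85×256 + 5.98×145 + 1.18×270 = 985.6 + 867.1 + 318.6 = 2171.3
ΣP(Q1 2019)·Q(Q1 2019) = 2.72×256 + 4.47×145 + 1.09×270 = 696.32 + 648.15 + 294.3 = 1638.77
Index = 2171.3 / 1638.77 × 100 = 132.4957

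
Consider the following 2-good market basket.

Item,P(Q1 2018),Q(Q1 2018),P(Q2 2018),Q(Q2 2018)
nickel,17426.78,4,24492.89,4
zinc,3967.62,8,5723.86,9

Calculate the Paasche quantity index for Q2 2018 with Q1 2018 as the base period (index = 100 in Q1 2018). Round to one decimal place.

Paasche quantity index uses current-period prices as weights.
ΣP(Q2 2018)·Q(Q2 2018) = 24492.89×4 + 5723.86×9 = 97971.56 + 51514.74 = 149486.3
ΣP(Q2 2018)·Q(Q1 2018) = 24492.89×4 + 5723.86×8 = 97971.56 + 45790.88 = 143762.44
Index = 149486.3 / 143762.44 × 100 = 103.9815

104.0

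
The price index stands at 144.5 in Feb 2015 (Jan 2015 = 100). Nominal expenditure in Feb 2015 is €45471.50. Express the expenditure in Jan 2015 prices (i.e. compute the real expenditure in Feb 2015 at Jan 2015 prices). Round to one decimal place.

31468.2

Real = Nominal ÷ (Index/100) = 45471.50 ÷ (144.5/100)
     = 45471.50 ÷ 1.445 = 31468.1661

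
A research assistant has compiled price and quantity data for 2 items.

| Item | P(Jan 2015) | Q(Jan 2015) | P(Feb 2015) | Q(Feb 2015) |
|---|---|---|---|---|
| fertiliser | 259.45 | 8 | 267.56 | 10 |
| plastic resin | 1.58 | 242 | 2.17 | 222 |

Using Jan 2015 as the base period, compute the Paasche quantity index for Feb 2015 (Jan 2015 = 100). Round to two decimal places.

118.45

Paasche quantity index uses current-period prices as weights.
ΣP(Feb 2015)·Q(Feb 2015) = 267.56×10 + 2.17×222 = 2675.6 + 481.74 = 3157.34
ΣP(Feb 2015)·Q(Jan 2015) = 267.56×8 + 2.17×242 = 2140.48 + 525.14 = 2665.62
Index = 3157.34 / 2665.62 × 100 = 118.4467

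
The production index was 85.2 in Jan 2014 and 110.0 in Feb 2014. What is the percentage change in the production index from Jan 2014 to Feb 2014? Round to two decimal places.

Change = (110.0 − 85.2) / 85.2 × 100
       = 24.8 / 85.2 × 100 = 29.1080%

29.11%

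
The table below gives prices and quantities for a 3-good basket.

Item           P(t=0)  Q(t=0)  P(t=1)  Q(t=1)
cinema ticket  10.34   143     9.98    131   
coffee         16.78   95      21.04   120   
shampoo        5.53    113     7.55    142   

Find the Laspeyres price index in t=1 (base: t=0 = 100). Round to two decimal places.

Laspeyres price index uses base-period quantities as weights.
ΣP(t=1)·Q(t=0) = 9.98×143 + 21.04×95 + 7.55×113 = 1427.14 + 1998.8 + 853.15 = 4279.09
ΣP(t=0)·Q(t=0) = 10.34×143 + 16.78×95 + 5.53×113 = 1478.62 + 1594.1 + 624.89 = 3697.61
Index = 4279.09 / 3697.61 × 100 = 115.7258

115.73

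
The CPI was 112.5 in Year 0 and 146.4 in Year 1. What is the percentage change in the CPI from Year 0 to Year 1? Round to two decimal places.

30.13%

Change = (146.4 − 112.5) / 112.5 × 100
       = 33.9 / 112.5 × 100 = 30.1333%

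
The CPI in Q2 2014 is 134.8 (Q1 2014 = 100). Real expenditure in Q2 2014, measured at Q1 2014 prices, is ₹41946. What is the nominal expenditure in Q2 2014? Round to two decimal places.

56543.21

Nominal = Real × (Index/100) = 41946 × (134.8/100)
        = 41946 × 1.348 = 56543.2080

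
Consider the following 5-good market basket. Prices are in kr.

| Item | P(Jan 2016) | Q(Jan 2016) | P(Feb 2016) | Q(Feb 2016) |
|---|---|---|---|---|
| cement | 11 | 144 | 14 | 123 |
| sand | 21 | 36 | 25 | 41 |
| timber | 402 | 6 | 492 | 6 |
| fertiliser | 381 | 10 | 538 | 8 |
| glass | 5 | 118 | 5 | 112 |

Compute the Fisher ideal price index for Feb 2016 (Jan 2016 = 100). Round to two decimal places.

Laspeyres component (base-period weights):
ΣP(Feb 2016)Q(Jan 2016) = 14×144 + 25×36 + 492×6 + 538×10 + 5×118 = 2016 + 900 + 2952 + 5380 + 590 = 11838
ΣP(Jan 2016)Q(Jan 2016) = 11×144 + 21×36 + 402×6 + 381×10 + 5×118 = 1584 + 756 + 2412 + 3810 + 590 = 9152
L = 11838 / 9152 × 100 = 129.3488
Paasche component (current-period weights):
ΣP(Feb 2016)Q(Feb 2016) = 14×123 + 25×41 + 492×6 + 538×8 + 5×112 = 1722 + 1025 + 2952 + 4304 + 560 = 10563
ΣP(Jan 2016)Q(Feb 2016) = 11×123 + 21×41 + 402×6 + 381×8 + 5×112 = 1353 + 861 + 2412 + 3048 + 560 = 8234
P = 10563 / 8234 × 100 = 128.2852
Fisher = √(L × P) = √(129.3488 × 128.2852) = 128.8159

128.82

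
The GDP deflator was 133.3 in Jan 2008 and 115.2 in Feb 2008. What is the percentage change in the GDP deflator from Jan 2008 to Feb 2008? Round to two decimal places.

Change = (115.2 − 133.3) / 133.3 × 100
       = -18.1 / 133.3 × 100 = -13.5784%

-13.58%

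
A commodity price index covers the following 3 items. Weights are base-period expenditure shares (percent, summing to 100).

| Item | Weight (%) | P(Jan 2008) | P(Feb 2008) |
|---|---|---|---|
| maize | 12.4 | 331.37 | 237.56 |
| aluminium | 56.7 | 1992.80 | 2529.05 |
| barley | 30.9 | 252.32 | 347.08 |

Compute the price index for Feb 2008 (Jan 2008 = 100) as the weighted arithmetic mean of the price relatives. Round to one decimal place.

maize: 12.4 × (237.56/331.37) = 12.4 × 0.716903 = 8.8896
aluminium: 56.7 × (2529.05/1992.80) = 56.7 × 1.269094 = 71.9576
barley: 30.9 × (347.08/252.32) = 30.9 × 1.375555 = 42.5046
Index = Σ wᵢ·(p₁ᵢ/p₀ᵢ) = 8.8896 + 71.9576 + 42.5046 = 123.3519

123.4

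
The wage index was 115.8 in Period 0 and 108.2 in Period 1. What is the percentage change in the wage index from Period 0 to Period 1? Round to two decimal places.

-6.56%

Change = (108.2 − 115.8) / 115.8 × 100
       = -7.6 / 115.8 × 100 = -6.5630%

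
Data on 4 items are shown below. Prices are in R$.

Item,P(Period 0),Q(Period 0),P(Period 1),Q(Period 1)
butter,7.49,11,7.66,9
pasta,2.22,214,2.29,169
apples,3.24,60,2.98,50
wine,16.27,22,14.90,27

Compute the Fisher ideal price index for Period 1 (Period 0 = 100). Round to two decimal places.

96.94

Laspeyres component (base-period weights):
ΣP(Period 1)Q(Period 0) = 7.66×11 + 2.29×214 + 2.98×60 + 14.90×22 = 84.26 + 490.06 + 178.8 + 327.8 = 1080.92
ΣP(Period 0)Q(Period 0) = 7.49×11 + 2.22×214 + 3.24×60 + 16.27×22 = 82.39 + 475.08 + 194.4 + 357.94 = 1109.81
L = 1080.92 / 1109.81 × 100 = 97.3969
Paasche component (current-period weights):
ΣP(Period 1)Q(Period 1) = 7.66×9 + 2.29×169 + 2.98×50 + 14.90×27 = 68.94 + 387.01 + 149 + 402.3 = 1007.25
ΣP(Period 0)Q(Period 1) = 7.49×9 + 2.22×169 + 3.24×50 + 16.27×27 = 67.41 + 375.18 + 162 + 439.29 = 1043.88
P = 1007.25 / 1043.88 × 100 = 96.4910
Fisher = √(L × P) = √(97.3969 × 96.4910) = 96.9429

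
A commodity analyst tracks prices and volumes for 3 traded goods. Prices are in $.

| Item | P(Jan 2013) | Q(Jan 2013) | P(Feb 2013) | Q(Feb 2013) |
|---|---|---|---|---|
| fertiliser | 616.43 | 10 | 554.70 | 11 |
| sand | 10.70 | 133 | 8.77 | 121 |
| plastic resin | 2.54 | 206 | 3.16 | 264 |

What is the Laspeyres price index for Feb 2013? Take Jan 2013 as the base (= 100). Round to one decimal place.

Laspeyres price index uses base-period quantities as weights.
ΣP(Feb 2013)·Q(Jan 2013) = 554.70×10 + 8.77×133 + 3.16×206 = 5547 + 1166.41 + 650.96 = 7364.37
ΣP(Jan 2013)·Q(Jan 2013) = 616.43×10 + 10.70×133 + 2.54×206 = 6164.3 + 1423.1 + 523.24 = 8110.64
Index = 7364.37 / 8110.64 × 100 = 90.7989

90.8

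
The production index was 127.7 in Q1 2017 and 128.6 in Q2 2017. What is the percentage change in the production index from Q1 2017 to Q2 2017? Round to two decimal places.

Change = (128.6 − 127.7) / 127.7 × 100
       = 0.9 / 127.7 × 100 = 0.7048%

0.70%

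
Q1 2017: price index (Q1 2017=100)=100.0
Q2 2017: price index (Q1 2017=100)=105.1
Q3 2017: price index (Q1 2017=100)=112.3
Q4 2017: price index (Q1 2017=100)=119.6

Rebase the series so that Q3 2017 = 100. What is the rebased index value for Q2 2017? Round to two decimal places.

93.59

Rebased(Q2 2017) = 105.1 / 112.3 × 100 = 93.5886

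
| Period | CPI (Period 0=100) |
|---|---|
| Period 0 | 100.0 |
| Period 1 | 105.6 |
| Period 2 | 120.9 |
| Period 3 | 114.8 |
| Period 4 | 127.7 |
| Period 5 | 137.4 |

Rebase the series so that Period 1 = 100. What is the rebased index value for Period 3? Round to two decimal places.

108.71

Rebased(Period 3) = 114.8 / 105.6 × 100 = 108.7121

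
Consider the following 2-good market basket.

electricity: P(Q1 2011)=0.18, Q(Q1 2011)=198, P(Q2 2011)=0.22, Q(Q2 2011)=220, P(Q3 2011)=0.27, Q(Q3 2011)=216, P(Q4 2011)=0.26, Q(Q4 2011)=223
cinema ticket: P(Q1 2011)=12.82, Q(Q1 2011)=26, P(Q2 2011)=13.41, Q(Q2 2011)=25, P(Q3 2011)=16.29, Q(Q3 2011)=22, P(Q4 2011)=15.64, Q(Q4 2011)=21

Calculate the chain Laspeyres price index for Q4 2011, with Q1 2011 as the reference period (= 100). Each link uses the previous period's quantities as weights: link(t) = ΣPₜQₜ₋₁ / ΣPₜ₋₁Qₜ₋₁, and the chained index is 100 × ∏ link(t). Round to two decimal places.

124.19

Link Q1 2011→Q2 2011:
ΣP(Q2 2011)Q(Q1 2011) = 0.22×198 + 13.41×26 = 43.56 + 348.66 = 392.22
ΣP(Q1 2011)Q(Q1 2011) = 0.18×198 + 12.82×26 = 35.64 + 333.32 = 368.96
link = 392.22/368.96 = 1.063042
Link Q2 2011→Q3 2011:
ΣP(Q3 2011)Q(Q2 2011) = 0.27×220 + 16.29×25 = 59.4 + 407.25 = 466.65
ΣP(Q2 2011)Q(Q2 2011) = 0.22×220 + 13.41×25 = 48.4 + 335.25 = 383.65
link = 466.65/383.65 = 1.216343
Link Q3 2011→Q4 2011:
ΣP(Q4 2011)Q(Q3 2011) = 0.26×216 + 15.64×22 = 56.16 + 344.08 = 400.24
ΣP(Q3 2011)Q(Q3 2011) = 0.27×216 + 16.29×22 = 58.32 + 358.38 = 416.7
link = 400.24/416.7 = 0.960499
Chained index = 100 × 1.063042 × 1.216343 × 0.960499 = 124.1948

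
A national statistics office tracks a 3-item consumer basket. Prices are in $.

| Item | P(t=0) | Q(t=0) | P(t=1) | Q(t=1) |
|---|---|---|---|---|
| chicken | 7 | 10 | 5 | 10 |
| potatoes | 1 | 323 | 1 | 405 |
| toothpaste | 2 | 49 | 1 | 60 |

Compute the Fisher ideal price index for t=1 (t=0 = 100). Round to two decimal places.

Laspeyres component (base-period weights):
ΣP(t=1)Q(t=0) = 5×10 + 1×323 + 1×49 = 50 + 323 + 49 = 422
ΣP(t=0)Q(t=0) = 7×10 + 1×323 + 2×49 = 70 + 323 + 98 = 491
L = 422 / 491 × 100 = 85.9470
Paasche component (current-period weights):
ΣP(t=1)Q(t=1) = 5×10 + 1×405 + 1×60 = 50 + 405 + 60 = 515
ΣP(t=0)Q(t=1) = 7×10 + 1×405 + 2×60 = 70 + 405 + 120 = 595
P = 515 / 595 × 100 = 86.5546
Fisher = √(L × P) = √(85.9470 × 86.5546) = 86.2503

86.25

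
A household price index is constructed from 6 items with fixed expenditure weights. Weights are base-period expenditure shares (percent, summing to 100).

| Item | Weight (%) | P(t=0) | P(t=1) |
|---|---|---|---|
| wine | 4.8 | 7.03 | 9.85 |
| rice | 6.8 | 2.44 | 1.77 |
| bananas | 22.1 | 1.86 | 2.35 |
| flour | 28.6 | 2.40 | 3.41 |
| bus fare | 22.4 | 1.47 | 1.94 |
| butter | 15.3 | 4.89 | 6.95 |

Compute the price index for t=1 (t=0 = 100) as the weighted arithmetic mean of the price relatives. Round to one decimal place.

wine: 4.8 × (9.85/7.03) = 4.8 × 1.401138 = 6.7255
rice: 6.8 × (1.77/2.44) = 6.8 × 0.725410 = 4.9328
bananas: 22.1 × (2.35/1.86) = 22.1 × 1.263441 = 27.9220
flour: 28.6 × (3.41/2.40) = 28.6 × 1.420833 = 40.6358
bus fare: 22.4 × (1.94/1.47) = 22.4 × 1.319728 = 29.5619
butter: 15.3 × (6.95/4.89) = 15.3 × 1.421268 = 21.7454
Index = Σ wᵢ·(p₁ᵢ/p₀ᵢ) = 6.7255 + 4.9328 + 27.9220 + 40.6358 + 29.5619 + 21.7454 = 131.5234

131.5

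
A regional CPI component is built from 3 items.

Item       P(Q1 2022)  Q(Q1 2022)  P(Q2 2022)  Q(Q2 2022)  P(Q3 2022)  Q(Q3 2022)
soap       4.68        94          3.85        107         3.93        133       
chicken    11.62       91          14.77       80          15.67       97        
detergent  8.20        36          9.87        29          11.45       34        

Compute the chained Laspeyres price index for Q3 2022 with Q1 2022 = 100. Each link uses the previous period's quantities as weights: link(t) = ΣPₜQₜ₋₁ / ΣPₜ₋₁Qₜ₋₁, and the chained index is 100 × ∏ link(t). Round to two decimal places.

Link Q1 2022→Q2 2022:
ΣP(Q2 2022)Q(Q1 2022) = 3.85×94 + 14.77×91 + 9.87×36 = 361.9 + 1344.07 + 355.32 = 2061.29
ΣP(Q1 2022)Q(Q1 2022) = 4.68×94 + 11.62×91 + 8.20×36 = 439.92 + 1057.42 + 295.2 = 1792.54
link = 2061.29/1792.54 = 1.149927
Link Q2 2022→Q3 2022:
ΣP(Q3 2022)Q(Q2 2022) = 3.93×107 + 15.67×80 + 11.45×29 = 420.51 + 1253.6 + 332.05 = 2006.16
ΣP(Q2 2022)Q(Q2 2022) = 3.85×107 + 14.77×80 + 9.87×29 = 411.95 + 1181.6 + 286.23 = 1879.78
link = 2006.16/1879.78 = 1.067231
Chained index = 100 × 1.149927 × 1.067231 = 122.7238

122.72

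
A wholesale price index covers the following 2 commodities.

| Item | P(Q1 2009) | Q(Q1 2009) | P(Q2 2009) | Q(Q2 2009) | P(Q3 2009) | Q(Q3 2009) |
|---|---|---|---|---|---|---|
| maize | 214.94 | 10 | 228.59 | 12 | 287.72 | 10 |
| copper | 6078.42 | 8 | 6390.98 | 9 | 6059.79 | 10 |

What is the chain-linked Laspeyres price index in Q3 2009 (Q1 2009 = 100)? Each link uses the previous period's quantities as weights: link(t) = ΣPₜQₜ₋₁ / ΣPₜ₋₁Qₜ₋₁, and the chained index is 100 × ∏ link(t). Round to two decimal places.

Link Q1 2009→Q2 2009:
ΣP(Q2 2009)Q(Q1 2009) = 228.59×10 + 6390.98×8 = 2285.9 + 51127.84 = 53413.74
ΣP(Q1 2009)Q(Q1 2009) = 214.94×10 + 6078.42×8 = 2149.4 + 48627.36 = 50776.76
link = 53413.74/50776.76 = 1.051933
Link Q2 2009→Q3 2009:
ΣP(Q3 2009)Q(Q2 2009) = 287.72×12 + 6059.79×9 = 3452.64 + 54538.11 = 57990.75
ΣP(Q2 2009)Q(Q2 2009) = 228.59×12 + 6390.98×9 = 2743.08 + 57518.82 = 60261.9
link = 57990.75/60261.9 = 0.962312
Chained index = 100 × 1.051933 × 0.962312 = 101.2288

101.23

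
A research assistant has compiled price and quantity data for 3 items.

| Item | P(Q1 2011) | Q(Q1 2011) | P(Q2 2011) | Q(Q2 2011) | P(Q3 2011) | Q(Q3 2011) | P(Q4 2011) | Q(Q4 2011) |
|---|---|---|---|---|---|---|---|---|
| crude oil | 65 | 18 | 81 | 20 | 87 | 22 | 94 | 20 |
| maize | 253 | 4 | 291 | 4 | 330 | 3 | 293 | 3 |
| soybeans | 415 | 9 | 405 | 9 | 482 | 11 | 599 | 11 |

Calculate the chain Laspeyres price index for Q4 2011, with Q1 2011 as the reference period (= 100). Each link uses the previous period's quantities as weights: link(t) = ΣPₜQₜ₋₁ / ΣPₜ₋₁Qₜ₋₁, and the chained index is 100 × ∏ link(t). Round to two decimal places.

141.63

Link Q1 2011→Q2 2011:
ΣP(Q2 2011)Q(Q1 2011) = 81×18 + 291×4 + 405×9 = 1458 + 1164 + 3645 = 6267
ΣP(Q1 2011)Q(Q1 2011) = 65×18 + 253×4 + 415×9 = 1170 + 1012 + 3735 = 5917
link = 6267/5917 = 1.059152
Link Q2 2011→Q3 2011:
ΣP(Q3 2011)Q(Q2 2011) = 87×20 + 330×4 + 482×9 = 1740 + 1320 + 4338 = 7398
ΣP(Q2 2011)Q(Q2 2011) = 81×20 + 291×4 + 405×9 = 1620 + 1164 + 3645 = 6429
link = 7398/6429 = 1.150723
Link Q3 2011→Q4 2011:
ΣP(Q4 2011)Q(Q3 2011) = 94×22 + 293×3 + 599×11 = 2068 + 879 + 6589 = 9536
ΣP(Q3 2011)Q(Q3 2011) = 87×22 + 330×3 + 482×11 = 1914 + 990 + 5302 = 8206
link = 9536/8206 = 1.162077
Chained index = 100 × 1.059152 × 1.150723 × 1.162077 = 141.6328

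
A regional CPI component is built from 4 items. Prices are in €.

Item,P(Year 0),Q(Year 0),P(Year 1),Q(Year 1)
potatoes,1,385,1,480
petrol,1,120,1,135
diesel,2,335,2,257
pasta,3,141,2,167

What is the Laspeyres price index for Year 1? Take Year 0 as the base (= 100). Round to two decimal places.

91.18

Laspeyres price index uses base-period quantities as weights.
ΣP(Year 1)·Q(Year 0) = 1×385 + 1×120 + 2×335 + 2×141 = 385 + 120 + 670 + 282 = 1457
ΣP(Year 0)·Q(Year 0) = 1×385 + 1×120 + 2×335 + 3×141 = 385 + 120 + 670 + 423 = 1598
Index = 1457 / 1598 × 100 = 91.1765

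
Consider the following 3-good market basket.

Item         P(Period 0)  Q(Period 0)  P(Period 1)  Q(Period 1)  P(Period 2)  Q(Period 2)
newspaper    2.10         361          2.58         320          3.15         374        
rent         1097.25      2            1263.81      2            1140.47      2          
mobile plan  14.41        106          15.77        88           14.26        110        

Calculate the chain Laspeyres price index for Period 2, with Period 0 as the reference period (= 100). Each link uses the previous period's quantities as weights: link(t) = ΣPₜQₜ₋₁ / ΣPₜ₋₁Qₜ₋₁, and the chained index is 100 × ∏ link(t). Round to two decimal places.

109.76

Link Period 0→Period 1:
ΣP(Period 1)Q(Period 0) = 2.58×361 + 1263.81×2 + 15.77×106 = 931.38 + 2527.62 + 1671.62 = 5130.62
ΣP(Period 0)Q(Period 0) = 2.10×361 + 1097.25×2 + 14.41×106 = 758.1 + 2194.5 + 1527.46 = 4480.06
link = 5130.62/4480.06 = 1.145212
Link Period 1→Period 2:
ΣP(Period 2)Q(Period 1) = 3.15×320 + 1140.47×2 + 14.26×88 = 1008 + 2280.94 + 1254.88 = 4543.82
ΣP(Period 1)Q(Period 1) = 2.58×320 + 1263.81×2 + 15.77×88 = 825.6 + 2527.62 + 1387.76 = 4740.98
link = 4543.82/4740.98 = 0.958414
Chained index = 100 × 1.145212 × 0.958414 = 109.7587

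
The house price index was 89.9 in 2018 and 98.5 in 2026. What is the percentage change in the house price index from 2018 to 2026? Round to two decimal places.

9.57%

Change = (98.5 − 89.9) / 89.9 × 100
       = 8.6 / 89.9 × 100 = 9.5662%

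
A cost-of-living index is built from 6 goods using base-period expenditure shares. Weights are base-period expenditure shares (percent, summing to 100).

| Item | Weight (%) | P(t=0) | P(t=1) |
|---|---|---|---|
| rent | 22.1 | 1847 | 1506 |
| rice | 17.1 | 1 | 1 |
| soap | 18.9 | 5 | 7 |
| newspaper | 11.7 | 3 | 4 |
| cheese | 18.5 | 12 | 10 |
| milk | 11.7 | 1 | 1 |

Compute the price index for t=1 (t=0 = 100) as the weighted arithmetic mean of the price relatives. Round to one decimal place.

rent: 22.1 × (1506/1847) = 22.1 × 0.815376 = 18.0198
rice: 17.1 × (1/1) = 17.1 × 1.000000 = 17.1000
soap: 18.9 × (7/5) = 18.9 × 1.400000 = 26.4600
newspaper: 11.7 × (4/3) = 11.7 × 1.333333 = 15.6000
cheese: 18.5 × (10/12) = 18.5 × 0.833333 = 15.4167
milk: 11.7 × (1/1) = 11.7 × 1.000000 = 11.7000
Index = Σ wᵢ·(p₁ᵢ/p₀ᵢ) = 18.0198 + 17.1000 + 26.4600 + 15.6000 + 15.4167 + 11.7000 = 104.2965

104.3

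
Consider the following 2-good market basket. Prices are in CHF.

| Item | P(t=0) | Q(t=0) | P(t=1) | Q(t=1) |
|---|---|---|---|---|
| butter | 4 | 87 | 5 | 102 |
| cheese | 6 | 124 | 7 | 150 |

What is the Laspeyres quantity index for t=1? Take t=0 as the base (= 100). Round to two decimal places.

Laspeyres quantity index uses base-period prices as weights.
ΣP(t=0)·Q(t=1) = 4×102 + 6×150 = 408 + 900 = 1308
ΣP(t=0)·Q(t=0) = 4×87 + 6×124 = 348 + 744 = 1092
Index = 1308 / 1092 × 100 = 119.7802

119.78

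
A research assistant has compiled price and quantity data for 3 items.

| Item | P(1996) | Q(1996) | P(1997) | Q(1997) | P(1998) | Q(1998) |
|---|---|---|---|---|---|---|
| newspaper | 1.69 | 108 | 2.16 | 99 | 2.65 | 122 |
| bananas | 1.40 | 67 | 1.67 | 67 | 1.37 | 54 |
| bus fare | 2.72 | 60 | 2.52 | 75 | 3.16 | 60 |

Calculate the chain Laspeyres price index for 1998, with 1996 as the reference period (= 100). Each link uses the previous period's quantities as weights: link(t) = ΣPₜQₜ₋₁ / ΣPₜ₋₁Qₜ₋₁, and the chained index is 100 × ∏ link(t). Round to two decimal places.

Link 1996→1997:
ΣP(1997)Q(1996) = 2.16×108 + 1.67×67 + 2.52×60 = 233.28 + 111.89 + 151.2 = 496.37
ΣP(1996)Q(1996) = 1.69×108 + 1.40×67 + 2.72×60 = 182.52 + 93.8 + 163.2 = 439.52
link = 496.37/439.52 = 1.129346
Link 1997→1998:
ΣP(1998)Q(1997) = 2.65×99 + 1.37×67 + 3.16×75 = 262.35 + 91.79 + 237 = 591.14
ΣP(1997)Q(1997) = 2.16×99 + 1.67×67 + 2.52×75 = 213.84 + 111.89 + 189 = 514.73
link = 591.14/514.73 = 1.148447
Chained index = 100 × 1.129346 × 1.148447 = 129.6993

129.70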